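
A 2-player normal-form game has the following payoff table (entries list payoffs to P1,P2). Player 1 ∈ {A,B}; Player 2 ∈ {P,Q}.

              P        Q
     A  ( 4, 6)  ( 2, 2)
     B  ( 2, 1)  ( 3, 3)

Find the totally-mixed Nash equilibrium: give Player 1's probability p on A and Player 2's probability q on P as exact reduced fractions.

P1 indiff ⇒ q·4+(1-q)·2 = q·2+(1-q)·3 ⇒ q(2) = (1-q)(1) ⇒ q = 1/3
P2 indiff ⇒ p·6+(1-p)·1 = p·2+(1-p)·3 ⇒ p(4) = (1-p)(2) ⇒ p = 1/3

p=1/3, q=1/3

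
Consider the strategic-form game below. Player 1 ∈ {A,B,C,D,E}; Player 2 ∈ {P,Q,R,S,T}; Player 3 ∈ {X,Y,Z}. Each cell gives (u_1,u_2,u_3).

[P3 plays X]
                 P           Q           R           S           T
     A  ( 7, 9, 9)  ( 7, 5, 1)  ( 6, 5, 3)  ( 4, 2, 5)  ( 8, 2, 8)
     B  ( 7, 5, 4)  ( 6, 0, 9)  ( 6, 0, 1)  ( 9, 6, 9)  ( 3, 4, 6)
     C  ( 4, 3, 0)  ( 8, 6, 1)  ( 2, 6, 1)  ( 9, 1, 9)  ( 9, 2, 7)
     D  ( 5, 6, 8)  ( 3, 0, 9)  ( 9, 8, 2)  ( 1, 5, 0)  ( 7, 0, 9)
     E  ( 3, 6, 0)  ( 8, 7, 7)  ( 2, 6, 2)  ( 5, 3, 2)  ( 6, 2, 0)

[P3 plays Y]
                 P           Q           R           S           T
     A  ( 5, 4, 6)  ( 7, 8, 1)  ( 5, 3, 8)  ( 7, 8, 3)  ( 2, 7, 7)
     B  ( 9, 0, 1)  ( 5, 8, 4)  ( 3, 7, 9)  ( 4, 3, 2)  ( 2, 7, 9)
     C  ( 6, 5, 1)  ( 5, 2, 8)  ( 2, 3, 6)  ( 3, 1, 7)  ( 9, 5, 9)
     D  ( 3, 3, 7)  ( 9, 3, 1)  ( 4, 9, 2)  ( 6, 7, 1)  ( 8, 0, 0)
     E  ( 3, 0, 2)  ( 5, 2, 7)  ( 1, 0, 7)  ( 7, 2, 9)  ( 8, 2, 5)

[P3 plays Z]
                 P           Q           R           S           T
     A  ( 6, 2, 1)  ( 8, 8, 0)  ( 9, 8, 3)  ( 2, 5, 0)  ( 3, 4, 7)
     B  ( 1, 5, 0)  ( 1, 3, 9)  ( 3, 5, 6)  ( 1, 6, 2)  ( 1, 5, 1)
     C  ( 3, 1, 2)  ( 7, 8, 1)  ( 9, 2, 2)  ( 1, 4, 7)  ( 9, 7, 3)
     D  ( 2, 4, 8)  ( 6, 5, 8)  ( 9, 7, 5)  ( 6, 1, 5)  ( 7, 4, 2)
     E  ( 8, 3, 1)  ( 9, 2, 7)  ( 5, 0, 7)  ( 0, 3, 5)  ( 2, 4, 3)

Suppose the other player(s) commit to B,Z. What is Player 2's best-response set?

u_2(P vs B,Z) = 5
u_2(Q vs B,Z) = 3
u_2(R vs B,Z) = 5
u_2(S vs B,Z) = 6
u_2(T vs B,Z) = 5
max payoff 6 at {S}

BR_2 = {S}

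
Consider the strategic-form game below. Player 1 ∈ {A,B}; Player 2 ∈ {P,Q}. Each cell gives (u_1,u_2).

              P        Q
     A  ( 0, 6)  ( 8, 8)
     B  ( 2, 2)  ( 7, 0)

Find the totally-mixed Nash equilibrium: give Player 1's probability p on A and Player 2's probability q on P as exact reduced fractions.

P1 mixes 1/2 on A; P2 mixes 1/3 on P

P1 indiff ⇒ q·0+(1-q)·8 = q·2+(1-q)·7 ⇒ q(-2) = (1-q)(-1) ⇒ q = 1/3
P2 indiff ⇒ p·6+(1-p)·2 = p·8+(1-p)·0 ⇒ p(-2) = (1-p)(-2) ⇒ p = 1/2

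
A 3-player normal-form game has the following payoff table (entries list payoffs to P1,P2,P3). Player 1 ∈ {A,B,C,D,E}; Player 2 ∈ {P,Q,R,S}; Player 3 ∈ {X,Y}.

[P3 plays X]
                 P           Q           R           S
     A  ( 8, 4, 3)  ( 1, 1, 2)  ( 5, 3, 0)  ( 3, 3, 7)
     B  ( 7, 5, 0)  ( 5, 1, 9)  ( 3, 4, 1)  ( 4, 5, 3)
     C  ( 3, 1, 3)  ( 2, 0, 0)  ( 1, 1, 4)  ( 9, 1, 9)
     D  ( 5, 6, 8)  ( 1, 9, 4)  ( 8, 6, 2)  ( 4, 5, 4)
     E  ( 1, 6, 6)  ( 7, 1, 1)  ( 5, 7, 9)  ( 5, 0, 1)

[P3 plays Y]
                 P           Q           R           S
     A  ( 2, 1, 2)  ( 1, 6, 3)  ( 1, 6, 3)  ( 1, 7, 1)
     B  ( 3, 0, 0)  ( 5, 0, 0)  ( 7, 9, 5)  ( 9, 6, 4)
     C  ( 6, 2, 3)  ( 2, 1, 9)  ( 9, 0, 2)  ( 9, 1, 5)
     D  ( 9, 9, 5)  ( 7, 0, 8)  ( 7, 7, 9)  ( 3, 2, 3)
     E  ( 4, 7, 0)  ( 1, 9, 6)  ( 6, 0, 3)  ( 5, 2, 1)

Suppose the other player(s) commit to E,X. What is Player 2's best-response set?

u_2(P vs E,X) = 6
u_2(Q vs E,X) = 1
u_2(R vs E,X) = 7
u_2(S vs E,X) = 0
max payoff 7 at {R}

P2 best: {R}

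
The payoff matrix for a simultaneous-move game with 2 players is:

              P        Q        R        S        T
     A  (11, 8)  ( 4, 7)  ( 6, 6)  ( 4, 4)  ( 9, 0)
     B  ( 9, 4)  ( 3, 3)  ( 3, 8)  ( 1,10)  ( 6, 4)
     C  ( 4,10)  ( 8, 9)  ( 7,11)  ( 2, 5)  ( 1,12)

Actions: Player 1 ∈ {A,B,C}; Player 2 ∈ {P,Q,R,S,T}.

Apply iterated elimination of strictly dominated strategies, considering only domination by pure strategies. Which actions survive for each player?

Remaining: P1:{A,C} P2:{P,R,T}

P1 drop B (A beats it: P:11>9 Q:4>3 R:6>3 S:4>1 T:9>6)
P2 drop Q (P beats it: A:8>7 C:10>9)
P2 drop S (P beats it: A:8>4 C:10>5)
P1→{A,C} P2→{P,R,T}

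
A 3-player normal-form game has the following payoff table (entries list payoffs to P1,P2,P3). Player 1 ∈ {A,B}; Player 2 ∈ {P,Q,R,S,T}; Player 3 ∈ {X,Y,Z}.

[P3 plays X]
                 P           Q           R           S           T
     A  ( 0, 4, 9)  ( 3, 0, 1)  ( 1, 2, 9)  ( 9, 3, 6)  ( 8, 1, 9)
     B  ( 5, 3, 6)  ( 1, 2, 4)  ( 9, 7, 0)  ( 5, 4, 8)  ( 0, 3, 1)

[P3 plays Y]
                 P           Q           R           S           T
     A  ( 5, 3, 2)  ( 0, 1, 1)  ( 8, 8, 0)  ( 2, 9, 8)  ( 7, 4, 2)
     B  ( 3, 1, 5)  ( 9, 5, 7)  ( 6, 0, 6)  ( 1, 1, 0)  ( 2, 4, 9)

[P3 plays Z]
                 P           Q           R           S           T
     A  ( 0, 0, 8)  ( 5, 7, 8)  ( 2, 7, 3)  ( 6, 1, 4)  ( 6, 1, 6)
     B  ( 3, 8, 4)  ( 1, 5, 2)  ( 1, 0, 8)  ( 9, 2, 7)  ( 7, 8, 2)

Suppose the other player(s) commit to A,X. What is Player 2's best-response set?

u_2(P vs A,X) = 4
u_2(Q vs A,X) = 0
u_2(R vs A,X) = 2
u_2(S vs A,X) = 3
u_2(T vs A,X) = 1
max payoff 4 at {P}

BR_2 = {P}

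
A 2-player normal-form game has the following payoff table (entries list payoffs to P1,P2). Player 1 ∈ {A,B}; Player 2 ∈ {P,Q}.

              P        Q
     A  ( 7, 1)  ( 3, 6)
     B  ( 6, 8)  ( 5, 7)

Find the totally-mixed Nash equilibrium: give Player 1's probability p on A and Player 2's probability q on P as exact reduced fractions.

P1 indiff ⇒ q·7+(1-q)·3 = q·6+(1-q)·5 ⇒ q(1) = (1-q)(2) ⇒ q = 2/3
P2 indiff ⇒ p·1+(1-p)·8 = p·6+(1-p)·7 ⇒ p(-5) = (1-p)(-1) ⇒ p = 1/6

P1 mixes 1/6 on A; P2 mixes 2/3 on P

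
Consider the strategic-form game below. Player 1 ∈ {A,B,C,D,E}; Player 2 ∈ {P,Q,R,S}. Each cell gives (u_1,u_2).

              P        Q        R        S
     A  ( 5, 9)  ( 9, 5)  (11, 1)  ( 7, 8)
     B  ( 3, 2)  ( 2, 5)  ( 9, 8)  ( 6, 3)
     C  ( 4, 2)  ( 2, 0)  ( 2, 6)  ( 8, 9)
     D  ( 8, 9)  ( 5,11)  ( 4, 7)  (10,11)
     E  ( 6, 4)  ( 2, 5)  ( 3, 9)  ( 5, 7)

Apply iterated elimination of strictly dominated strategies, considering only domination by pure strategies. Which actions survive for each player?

Survivors P1:{A,D} P2:{P,Q,S}

P1 drop B (A beats it: P:5>3 Q:9>2 R:11>9 S:7>6)
P1 drop C (D beats it: P:8>4 Q:5>2 R:4>2 S:10>8)
P1 drop E (D beats it: P:8>6 Q:5>2 R:4>3 S:10>5)
P2 drop R (P beats it: A:9>1 D:9>7)
P1→{A,D} P2→{P,Q,S}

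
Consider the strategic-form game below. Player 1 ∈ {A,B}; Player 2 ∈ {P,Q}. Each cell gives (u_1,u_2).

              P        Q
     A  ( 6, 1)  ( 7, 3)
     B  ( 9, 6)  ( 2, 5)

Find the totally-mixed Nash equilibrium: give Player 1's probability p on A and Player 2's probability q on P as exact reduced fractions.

P1 indiff ⇒ q·6+(1-q)·7 = q·9+(1-q)·2 ⇒ q(-3) = (1-q)(-5) ⇒ q = 5/8
P2 indiff ⇒ p·1+(1-p)·6 = p·3+(1-p)·5 ⇒ p(-2) = (1-p)(-1) ⇒ p = 1/3

(p,q) = (1/3, 5/8)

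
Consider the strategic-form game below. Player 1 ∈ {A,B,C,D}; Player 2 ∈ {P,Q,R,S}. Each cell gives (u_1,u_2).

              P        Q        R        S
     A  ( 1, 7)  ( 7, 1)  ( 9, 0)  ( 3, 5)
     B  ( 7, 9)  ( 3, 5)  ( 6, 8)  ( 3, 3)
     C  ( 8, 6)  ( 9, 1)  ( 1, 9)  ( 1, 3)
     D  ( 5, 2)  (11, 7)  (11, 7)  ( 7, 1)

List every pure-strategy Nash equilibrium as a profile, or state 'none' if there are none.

(A,P): not NE [P1→C gives 8>1]
(A,Q): not NE [P1→D gives 11>7; P2→P gives 7>1]
(A,R): not NE [P1→D gives 11>9; P2→P gives 7>0]
(A,S): not NE [P1→D gives 7>3; P2→P gives 7>5]
(B,P): not NE [P1→C gives 8>7]
(B,Q): not NE [P1→D gives 11>3; P2→P gives 9>5]
(B,R): not NE [P1→D gives 11>6; P2→P gives 9>8]
(B,S): not NE [P1→D gives 7>3; P2→P gives 9>3]
(C,P): not NE [P2→R gives 9>6]
(C,Q): not NE [P1→D gives 11>9; P2→R gives 9>1]
(C,R): not NE [P1→D gives 11>1]
(C,S): not NE [P1→D gives 7>1; P2→R gives 9>3]
(D,P): not NE [P1→C gives 8>5; P2→R gives 7>2]
(D,Q): NE
(D,R): NE
(D,S): not NE [P2→R gives 7>1]

PSNE = {(D,Q), (D,R)}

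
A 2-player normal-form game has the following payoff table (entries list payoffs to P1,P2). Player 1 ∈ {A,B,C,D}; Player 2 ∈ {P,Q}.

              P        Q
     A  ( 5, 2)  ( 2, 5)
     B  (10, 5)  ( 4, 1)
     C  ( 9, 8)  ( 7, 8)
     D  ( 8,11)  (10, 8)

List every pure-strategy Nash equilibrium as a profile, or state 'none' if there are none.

(A,P): not NE [P1→B gives 10>5; P2→Q gives 5>2]
(A,Q): not NE [P1→D gives 10>2]
(B,P): NE
(B,Q): not NE [P1→D gives 10>4; P2→P gives 5>1]
(C,P): not NE [P1→B gives 10>9]
(C,Q): not NE [P1→D gives 10>7]
(D,P): not NE [P1→B gives 10>8]
(D,Q): not NE [P2→P gives 11>8]

NE set: (B,P)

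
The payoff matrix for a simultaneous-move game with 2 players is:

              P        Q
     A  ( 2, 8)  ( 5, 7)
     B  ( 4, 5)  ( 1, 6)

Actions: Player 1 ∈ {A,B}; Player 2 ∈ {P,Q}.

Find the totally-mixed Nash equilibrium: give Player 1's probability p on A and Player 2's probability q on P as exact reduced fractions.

p=1/2, q=2/3

P1 indiff ⇒ q·2+(1-q)·5 = q·4+(1-q)·1 ⇒ q(-2) = (1-q)(-4) ⇒ q = 2/3
P2 indiff ⇒ p·8+(1-p)·5 = p·7+(1-p)·6 ⇒ p(1) = (1-p)(1) ⇒ p = 1/2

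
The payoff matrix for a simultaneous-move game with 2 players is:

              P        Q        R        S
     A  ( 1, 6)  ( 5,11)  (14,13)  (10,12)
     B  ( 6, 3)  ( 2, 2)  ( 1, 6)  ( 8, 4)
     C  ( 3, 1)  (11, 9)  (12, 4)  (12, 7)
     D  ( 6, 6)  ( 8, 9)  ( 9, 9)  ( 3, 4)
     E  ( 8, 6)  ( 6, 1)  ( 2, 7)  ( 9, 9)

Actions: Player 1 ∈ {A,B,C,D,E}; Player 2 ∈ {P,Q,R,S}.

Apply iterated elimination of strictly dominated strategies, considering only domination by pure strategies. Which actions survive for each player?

P1 drop B (E beats it: P:8>6 Q:6>2 R:2>1 S:9>8)
P2 drop P (R beats it: A:13>6 C:4>1 D:9>6 E:7>6)
P1 drop D (C beats it: Q:11>8 R:12>9 S:12>3)
P1 drop E (C beats it: Q:11>6 R:12>2 S:12>9)
P1→{A,C} P2→{Q,R,S}

Remaining: P1:{A,C} P2:{Q,R,S}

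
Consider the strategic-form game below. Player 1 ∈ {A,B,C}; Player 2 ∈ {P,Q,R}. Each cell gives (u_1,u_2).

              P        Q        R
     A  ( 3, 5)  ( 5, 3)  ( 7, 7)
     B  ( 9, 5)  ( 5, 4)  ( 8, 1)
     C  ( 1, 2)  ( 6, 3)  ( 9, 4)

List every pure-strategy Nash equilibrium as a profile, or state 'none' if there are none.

(A,P): not NE [P1→B gives 9>3; P2→R gives 7>5]
(A,Q): not NE [P1→C gives 6>5; P2→R gives 7>3]
(A,R): not NE [P1→C gives 9>7]
(B,P): NE
(B,Q): not NE [P1→C gives 6>5; P2→P gives 5>4]
(B,R): not NE [P1→C gives 9>8; P2→P gives 5>1]
(C,P): not NE [P1→B gives 9>1; P2→R gives 4>2]
(C,Q): not NE [P2→R gives 4>3]
(C,R): NE

NE set: (B,P), (C,R)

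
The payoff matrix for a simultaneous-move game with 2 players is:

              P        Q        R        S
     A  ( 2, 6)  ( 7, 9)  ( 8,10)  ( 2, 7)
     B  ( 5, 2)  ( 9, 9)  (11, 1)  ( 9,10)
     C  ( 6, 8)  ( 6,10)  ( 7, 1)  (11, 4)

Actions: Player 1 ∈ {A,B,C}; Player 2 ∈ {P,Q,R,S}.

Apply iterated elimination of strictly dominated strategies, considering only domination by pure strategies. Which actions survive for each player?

IESDS → P1:{B,C} P2:{Q,S}

P1 drop A (B beats it: P:5>2 Q:9>7 R:11>8 S:9>2)
P2 drop P (Q beats it: B:9>2 C:10>8)
P2 drop R (Q beats it: B:9>1 C:10>1)
P1→{B,C} P2→{Q,S}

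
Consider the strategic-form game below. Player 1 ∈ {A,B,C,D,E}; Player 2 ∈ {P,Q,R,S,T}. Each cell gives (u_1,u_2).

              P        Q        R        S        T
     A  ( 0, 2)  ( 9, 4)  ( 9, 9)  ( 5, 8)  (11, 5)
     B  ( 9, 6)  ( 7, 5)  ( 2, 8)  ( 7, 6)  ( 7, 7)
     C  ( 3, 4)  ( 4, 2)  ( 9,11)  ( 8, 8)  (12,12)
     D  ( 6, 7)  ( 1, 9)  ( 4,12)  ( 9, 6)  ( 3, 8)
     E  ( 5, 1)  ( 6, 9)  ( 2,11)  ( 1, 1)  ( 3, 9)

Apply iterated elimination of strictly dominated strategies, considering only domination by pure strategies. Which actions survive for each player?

P2 drop P (R beats it: A:9>2 B:8>6 C:11>4 D:12>7 E:11>1)
P1 drop E (A beats it: Q:9>6 R:9>2 S:5>1 T:11>3)
P2 drop Q (R beats it: A:9>4 B:8>5 C:11>2 D:12>9)
P1 drop B (C beats it: R:9>2 S:8>7 T:12>7)
P2 drop S (R beats it: A:9>8 C:11>8 D:12>6)
P1 drop D (A beats it: R:9>4 T:11>3)
P1→{A,C} P2→{R,T}

IESDS → P1:{A,C} P2:{R,T}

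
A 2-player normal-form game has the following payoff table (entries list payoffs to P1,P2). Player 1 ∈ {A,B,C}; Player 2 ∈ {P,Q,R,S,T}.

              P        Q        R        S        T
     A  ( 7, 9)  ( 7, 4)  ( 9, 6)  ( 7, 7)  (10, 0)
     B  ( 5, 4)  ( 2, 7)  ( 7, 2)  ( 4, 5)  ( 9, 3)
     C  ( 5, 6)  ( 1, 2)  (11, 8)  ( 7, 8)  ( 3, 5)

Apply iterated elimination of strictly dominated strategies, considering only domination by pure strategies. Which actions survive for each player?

P1 drop B (A beats it: P:7>5 Q:7>2 R:9>7 S:7>4 T:10>9)
P2 drop Q (P beats it: A:9>4 C:6>2)
P2 drop T (P beats it: A:9>0 C:6>5)
P1→{A,C} P2→{P,R,S}

Remaining: P1:{A,C} P2:{P,R,S}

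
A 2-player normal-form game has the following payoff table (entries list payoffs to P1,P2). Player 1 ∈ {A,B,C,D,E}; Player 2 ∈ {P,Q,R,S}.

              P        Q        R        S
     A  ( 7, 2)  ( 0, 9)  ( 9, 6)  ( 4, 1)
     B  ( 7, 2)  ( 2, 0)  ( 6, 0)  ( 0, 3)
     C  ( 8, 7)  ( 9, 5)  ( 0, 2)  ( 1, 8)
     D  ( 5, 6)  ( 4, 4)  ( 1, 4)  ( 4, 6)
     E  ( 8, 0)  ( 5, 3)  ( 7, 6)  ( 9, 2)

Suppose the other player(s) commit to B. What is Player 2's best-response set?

P2 best: {S}

u_2(P vs B) = 2
u_2(Q vs B) = 0
u_2(R vs B) = 0
u_2(S vs B) = 3
max payoff 3 at {S}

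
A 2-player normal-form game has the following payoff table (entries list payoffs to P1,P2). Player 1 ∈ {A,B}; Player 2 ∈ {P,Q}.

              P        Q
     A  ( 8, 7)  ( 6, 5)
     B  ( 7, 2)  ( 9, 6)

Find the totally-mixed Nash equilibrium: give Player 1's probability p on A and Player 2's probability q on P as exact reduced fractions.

(p,q) = (2/3, 3/4)

P1 indiff ⇒ q·8+(1-q)·6 = q·7+(1-q)·9 ⇒ q(1) = (1-q)(3) ⇒ q = 3/4
P2 indiff ⇒ p·7+(1-p)·2 = p·5+(1-p)·6 ⇒ p(2) = (1-p)(4) ⇒ p = 2/3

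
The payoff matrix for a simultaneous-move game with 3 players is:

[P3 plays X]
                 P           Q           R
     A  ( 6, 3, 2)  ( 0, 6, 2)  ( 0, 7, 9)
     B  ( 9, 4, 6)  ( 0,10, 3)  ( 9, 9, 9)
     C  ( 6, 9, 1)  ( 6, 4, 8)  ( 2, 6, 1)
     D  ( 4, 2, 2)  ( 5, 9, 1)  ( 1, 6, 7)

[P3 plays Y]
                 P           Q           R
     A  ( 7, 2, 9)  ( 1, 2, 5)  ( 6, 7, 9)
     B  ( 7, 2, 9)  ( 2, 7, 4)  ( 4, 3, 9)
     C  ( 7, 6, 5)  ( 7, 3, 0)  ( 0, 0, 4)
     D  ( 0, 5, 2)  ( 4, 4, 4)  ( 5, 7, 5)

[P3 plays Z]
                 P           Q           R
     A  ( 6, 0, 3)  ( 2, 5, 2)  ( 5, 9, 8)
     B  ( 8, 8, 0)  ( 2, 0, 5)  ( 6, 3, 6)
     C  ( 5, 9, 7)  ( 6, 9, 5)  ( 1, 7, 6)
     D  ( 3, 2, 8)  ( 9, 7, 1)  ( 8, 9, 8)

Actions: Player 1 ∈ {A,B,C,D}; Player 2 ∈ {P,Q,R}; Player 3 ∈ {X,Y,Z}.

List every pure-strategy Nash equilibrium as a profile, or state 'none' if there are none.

(A,P,X): not NE [P1→B gives 9>6; P2→R gives 7>3; P3→Y gives 9>2]
(A,P,Y): not NE [P2→R gives 7>2]
(A,P,Z): not NE [P1→B gives 8>6; P2→R gives 9>0; P3→Y gives 9>3]
(A,Q,X): not NE [P1→C gives 6>0; P2→R gives 7>6; P3→Y gives 5>2]
(A,Q,Y): not NE [P1→C gives 7>1; P2→R gives 7>2]
(A,Q,Z): not NE [P1→D gives 9>2; P2→R gives 9>5; P3→Y gives 5>2]
(A,R,X): not NE [P1→B gives 9>0]
(A,R,Y): NE
(A,R,Z): not NE [P1→D gives 8>5; P3→Y gives 9>8]
(B,P,X): not NE [P2→Q gives 10>4; P3→Y gives 9>6]
(B,P,Y): not NE [P2→Q gives 7>2]
(B,P,Z): not NE [P3→Y gives 9>0]
(B,Q,X): not NE [P1→C gives 6>0; P3→Z gives 5>3]
(B,Q,Y): not NE [P1→C gives 7>2; P3→Z gives 5>4]
(B,Q,Z): not NE [P1→D gives 9>2; P2→P gives 8>0]
(B,R,X): not NE [P2→Q gives 10>9]
(B,R,Y): not NE [P1→A gives 6>4; P2→Q gives 7>3]
(B,R,Z): not NE [P1→D gives 8>6; P2→P gives 8>3; P3→Y gives 9>6]
(C,P,X): not NE [P1→B gives 9>6; P3→Z gives 7>1]
(C,P,Y): not NE [P3→Z gives 7>5]
(C,P,Z): not NE [P1→B gives 8>5]
(C,Q,X): not NE [P2→P gives 9>4]
(C,Q,Y): not NE [P2→P gives 6>3; P3→X gives 8>0]
(C,Q,Z): not NE [P1→D gives 9>6; P3→X gives 8>5]
(C,R,X): not NE [P1→B gives 9>2; P2→P gives 9>6; P3→Z gives 6>1]
(C,R,Y): not NE [P1→A gives 6>0; P2→P gives 6>0; P3→Z gives 6>4]
(C,R,Z): not NE [P1→D gives 8>1; P2→Q gives 9>7]
(D,P,X): not NE [P1→B gives 9>4; P2→Q gives 9>2; P3→Z gives 8>2]
(D,P,Y): not NE [P1→C gives 7>0; P2→R gives 7>5; P3→Z gives 8>2]
(D,P,Z): not NE [P1→B gives 8>3; P2→R gives 9>2]
(D,Q,X): not NE [P1→C gives 6>5; P3→Y gives 4>1]
(D,Q,Y): not NE [P1→C gives 7>4; P2→R gives 7>4]
(D,Q,Z): not NE [P2→R gives 9>7; P3→Y gives 4>1]
(D,R,X): not NE [P1→B gives 9>1; P2→Q gives 9>6; P3→Z gives 8>7]
(D,R,Y): not NE [P1→A gives 6>5; P3→Z gives 8>5]
(D,R,Z): NE

PSNE = {(A,R,Y), (D,R,Z)}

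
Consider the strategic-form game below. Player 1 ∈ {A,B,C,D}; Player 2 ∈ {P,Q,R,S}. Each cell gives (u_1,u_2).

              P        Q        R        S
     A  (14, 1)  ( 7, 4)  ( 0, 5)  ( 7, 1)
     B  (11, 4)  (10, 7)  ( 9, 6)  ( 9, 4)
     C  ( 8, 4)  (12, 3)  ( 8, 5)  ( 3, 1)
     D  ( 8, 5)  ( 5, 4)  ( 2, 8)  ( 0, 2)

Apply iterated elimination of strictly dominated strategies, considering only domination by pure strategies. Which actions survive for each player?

IESDS → P1:{B,C} P2:{Q,R}

P1 drop D (B beats it: P:11>8 Q:10>5 R:9>2 S:9>0)
P2 drop P (R beats it: A:5>1 B:6>4 C:5>4)
P1 drop A (B beats it: Q:10>7 R:9>0 S:9>7)
P2 drop S (Q beats it: B:7>4 C:3>1)
P1→{B,C} P2→{Q,R}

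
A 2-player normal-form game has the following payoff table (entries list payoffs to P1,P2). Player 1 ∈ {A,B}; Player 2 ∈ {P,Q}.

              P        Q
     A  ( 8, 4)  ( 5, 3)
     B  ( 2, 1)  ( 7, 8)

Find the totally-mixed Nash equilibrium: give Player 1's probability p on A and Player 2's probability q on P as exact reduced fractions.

p=7/8, q=1/4

P1 indiff ⇒ q·8+(1-q)·5 = q·2+(1-q)·7 ⇒ q(6) = (1-q)(2) ⇒ q = 1/4
P2 indiff ⇒ p·4+(1-p)·1 = p·3+(1-p)·8 ⇒ p(1) = (1-p)(7) ⇒ p = 7/8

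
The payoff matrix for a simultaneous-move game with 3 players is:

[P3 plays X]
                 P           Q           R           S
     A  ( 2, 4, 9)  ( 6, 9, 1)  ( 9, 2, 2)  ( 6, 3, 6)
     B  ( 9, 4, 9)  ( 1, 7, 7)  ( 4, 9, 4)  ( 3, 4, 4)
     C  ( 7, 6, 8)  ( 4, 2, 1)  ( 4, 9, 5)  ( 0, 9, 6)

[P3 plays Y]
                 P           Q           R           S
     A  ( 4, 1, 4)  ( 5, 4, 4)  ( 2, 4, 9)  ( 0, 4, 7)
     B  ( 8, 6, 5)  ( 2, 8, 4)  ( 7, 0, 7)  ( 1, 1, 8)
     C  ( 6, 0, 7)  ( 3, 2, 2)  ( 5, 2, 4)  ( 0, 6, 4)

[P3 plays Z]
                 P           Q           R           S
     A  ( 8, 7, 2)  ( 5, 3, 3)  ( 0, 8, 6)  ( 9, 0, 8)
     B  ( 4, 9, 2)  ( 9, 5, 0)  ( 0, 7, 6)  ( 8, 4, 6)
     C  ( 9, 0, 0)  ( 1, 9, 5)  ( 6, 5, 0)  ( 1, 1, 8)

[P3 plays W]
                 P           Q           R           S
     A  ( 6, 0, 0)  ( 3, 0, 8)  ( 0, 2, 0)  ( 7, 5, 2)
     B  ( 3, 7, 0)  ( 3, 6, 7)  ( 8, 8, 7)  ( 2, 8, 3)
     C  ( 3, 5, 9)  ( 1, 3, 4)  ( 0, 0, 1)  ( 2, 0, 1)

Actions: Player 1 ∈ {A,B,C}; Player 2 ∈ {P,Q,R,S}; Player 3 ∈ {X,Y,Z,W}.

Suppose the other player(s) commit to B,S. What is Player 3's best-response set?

argmax u_3 = {Y}

u_3(X vs B,S) = 4
u_3(Y vs B,S) = 8
u_3(Z vs B,S) = 6
u_3(W vs B,S) = 3
max payoff 8 at {Y}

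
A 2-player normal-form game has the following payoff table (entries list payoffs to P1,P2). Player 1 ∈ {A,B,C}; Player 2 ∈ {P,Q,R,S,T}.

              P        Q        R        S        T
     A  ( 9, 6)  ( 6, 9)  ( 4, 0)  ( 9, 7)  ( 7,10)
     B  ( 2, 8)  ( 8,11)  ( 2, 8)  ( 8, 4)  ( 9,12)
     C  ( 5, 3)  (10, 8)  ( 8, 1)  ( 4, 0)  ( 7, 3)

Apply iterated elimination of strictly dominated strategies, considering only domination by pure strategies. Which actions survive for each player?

P2 drop P (Q beats it: A:9>6 B:11>8 C:8>3)
P2 drop R (Q beats it: A:9>0 B:11>8 C:8>1)
P2 drop S (Q beats it: A:9>7 B:11>4 C:8>0)
P1 drop A (B beats it: Q:8>6 T:9>7)
P1→{B,C} P2→{Q,T}

Survivors P1:{B,C} P2:{Q,T}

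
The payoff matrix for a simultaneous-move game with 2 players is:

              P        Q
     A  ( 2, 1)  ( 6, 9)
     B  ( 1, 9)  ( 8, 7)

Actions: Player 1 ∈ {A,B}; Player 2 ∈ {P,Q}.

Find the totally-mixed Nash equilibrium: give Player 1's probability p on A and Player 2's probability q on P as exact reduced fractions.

P1 indiff ⇒ q·2+(1-q)·6 = q·1+(1-q)·8 ⇒ q(1) = (1-q)(2) ⇒ q = 2/3
P2 indiff ⇒ p·1+(1-p)·9 = p·9+(1-p)·7 ⇒ p(-8) = (1-p)(-2) ⇒ p = 1/5

p=1/5, q=2/3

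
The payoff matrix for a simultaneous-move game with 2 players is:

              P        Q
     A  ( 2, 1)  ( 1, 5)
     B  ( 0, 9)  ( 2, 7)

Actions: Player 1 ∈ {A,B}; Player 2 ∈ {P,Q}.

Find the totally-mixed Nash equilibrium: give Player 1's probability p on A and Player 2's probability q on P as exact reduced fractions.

p=1/3, q=1/3

P1 indiff ⇒ q·2+(1-q)·1 = q·0+(1-q)·2 ⇒ q(2) = (1-q)(1) ⇒ q = 1/3
P2 indiff ⇒ p·1+(1-p)·9 = p·5+(1-p)·7 ⇒ p(-4) = (1-p)(-2) ⇒ p = 1/3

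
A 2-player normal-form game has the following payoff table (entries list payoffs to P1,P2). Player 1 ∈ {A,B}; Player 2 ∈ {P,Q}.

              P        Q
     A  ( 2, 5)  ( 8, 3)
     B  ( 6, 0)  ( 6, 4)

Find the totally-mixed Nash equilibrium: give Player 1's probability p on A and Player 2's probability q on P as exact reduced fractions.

P1 indiff ⇒ q·2+(1-q)·8 = q·6+(1-q)·6 ⇒ q(-4) = (1-q)(-2) ⇒ q = 1/3
P2 indiff ⇒ p·5+(1-p)·0 = p·3+(1-p)·4 ⇒ p(2) = (1-p)(4) ⇒ p = 2/3

(p,q) = (2/3, 1/3)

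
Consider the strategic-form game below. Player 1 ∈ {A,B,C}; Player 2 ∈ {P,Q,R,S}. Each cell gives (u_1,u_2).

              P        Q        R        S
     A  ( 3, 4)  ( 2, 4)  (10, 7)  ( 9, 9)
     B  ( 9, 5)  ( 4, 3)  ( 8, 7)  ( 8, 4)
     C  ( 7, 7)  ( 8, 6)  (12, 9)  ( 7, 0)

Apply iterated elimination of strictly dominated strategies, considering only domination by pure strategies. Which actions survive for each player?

P2 drop P (R beats it: A:7>4 B:7>5 C:9>7)
P2 drop Q (R beats it: A:7>4 B:7>3 C:9>6)
P1 drop B (A beats it: R:10>8 S:9>8)
P1→{A,C} P2→{R,S}

Remaining: P1:{A,C} P2:{R,S}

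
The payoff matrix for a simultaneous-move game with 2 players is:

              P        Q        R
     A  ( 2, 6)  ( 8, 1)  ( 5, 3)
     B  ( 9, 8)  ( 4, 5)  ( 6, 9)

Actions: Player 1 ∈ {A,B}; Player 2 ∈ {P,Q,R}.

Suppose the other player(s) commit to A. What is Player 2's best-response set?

u_2(P vs A) = 6
u_2(Q vs A) = 1
u_2(R vs A) = 3
max payoff 6 at {P}

argmax u_2 = {P}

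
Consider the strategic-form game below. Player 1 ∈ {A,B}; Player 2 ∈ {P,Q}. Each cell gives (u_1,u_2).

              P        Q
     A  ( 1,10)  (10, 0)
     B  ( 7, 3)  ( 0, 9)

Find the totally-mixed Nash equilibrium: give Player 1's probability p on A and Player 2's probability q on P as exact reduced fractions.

P1 mixes 3/8 on A; P2 mixes 5/8 on P

P1 indiff ⇒ q·1+(1-q)·10 = q·7+(1-q)·0 ⇒ q(-6) = (1-q)(-10) ⇒ q = 5/8
P2 indiff ⇒ p·10+(1-p)·3 = p·0+(1-p)·9 ⇒ p(10) = (1-p)(6) ⇒ p = 3/8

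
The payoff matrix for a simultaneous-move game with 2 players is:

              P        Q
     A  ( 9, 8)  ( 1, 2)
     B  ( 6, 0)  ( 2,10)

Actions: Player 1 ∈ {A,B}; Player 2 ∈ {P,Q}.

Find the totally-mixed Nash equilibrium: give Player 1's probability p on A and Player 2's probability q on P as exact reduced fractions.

(p,q) = (5/8, 1/4)

P1 indiff ⇒ q·9+(1-q)·1 = q·6+(1-q)·2 ⇒ q(3) = (1-q)(1) ⇒ q = 1/4
P2 indiff ⇒ p·8+(1-p)·0 = p·2+(1-p)·10 ⇒ p(6) = (1-p)(10) ⇒ p = 5/8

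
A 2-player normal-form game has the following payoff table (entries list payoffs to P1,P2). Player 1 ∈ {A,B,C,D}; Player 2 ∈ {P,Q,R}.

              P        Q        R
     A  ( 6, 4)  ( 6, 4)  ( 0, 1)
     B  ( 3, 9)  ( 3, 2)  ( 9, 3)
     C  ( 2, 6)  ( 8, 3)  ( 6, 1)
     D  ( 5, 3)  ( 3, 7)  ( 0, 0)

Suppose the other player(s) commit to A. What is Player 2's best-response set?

u_2(P vs A) = 4
u_2(Q vs A) = 4
u_2(R vs A) = 1
max payoff 4 at {P,Q}

argmax u_2 = {P,Q}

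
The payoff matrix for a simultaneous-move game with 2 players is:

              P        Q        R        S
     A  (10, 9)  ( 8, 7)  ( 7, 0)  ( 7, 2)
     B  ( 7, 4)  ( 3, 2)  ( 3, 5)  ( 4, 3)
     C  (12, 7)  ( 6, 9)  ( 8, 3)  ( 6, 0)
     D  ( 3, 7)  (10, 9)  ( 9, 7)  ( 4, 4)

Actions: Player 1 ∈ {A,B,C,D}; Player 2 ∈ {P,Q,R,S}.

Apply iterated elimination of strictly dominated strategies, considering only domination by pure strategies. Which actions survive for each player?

Survivors P1:{A,C,D} P2:{P,Q}

P1 drop B (A beats it: P:10>7 Q:8>3 R:7>3 S:7>4)
P2 drop R (Q beats it: A:7>0 C:9>3 D:9>7)
P2 drop S (P beats it: A:9>2 C:7>0 D:7>4)
P1→{A,C,D} P2→{P,Q}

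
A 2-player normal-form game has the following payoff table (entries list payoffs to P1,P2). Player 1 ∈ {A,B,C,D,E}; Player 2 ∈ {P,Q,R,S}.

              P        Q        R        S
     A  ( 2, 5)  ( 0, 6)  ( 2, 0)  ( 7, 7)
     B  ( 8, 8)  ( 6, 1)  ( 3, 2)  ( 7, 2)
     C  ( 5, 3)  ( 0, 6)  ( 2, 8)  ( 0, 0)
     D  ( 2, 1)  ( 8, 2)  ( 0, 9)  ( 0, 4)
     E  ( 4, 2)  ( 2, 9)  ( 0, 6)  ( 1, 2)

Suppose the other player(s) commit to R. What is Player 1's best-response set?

BR_1 = {B}

u_1(A vs R) = 2
u_1(B vs R) = 3
u_1(C vs R) = 2
u_1(D vs R) = 0
u_1(E vs R) = 0
max payoff 3 at {B}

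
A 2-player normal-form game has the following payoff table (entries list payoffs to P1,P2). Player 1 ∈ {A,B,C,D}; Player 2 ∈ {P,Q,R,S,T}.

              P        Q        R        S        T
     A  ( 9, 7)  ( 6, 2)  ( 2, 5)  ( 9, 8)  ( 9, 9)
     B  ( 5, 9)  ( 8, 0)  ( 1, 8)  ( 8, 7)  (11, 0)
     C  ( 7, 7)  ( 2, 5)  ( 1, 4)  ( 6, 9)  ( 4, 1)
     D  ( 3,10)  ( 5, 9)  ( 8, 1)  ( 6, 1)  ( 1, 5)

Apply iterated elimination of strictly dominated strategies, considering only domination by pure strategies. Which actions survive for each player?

IESDS → P1:{A,B} P2:{P,S,T}

P1 drop C (A beats it: P:9>7 Q:6>2 R:2>1 S:9>6 T:9>4)
P2 drop Q (P beats it: A:7>2 B:9>0 D:10>9)
P2 drop R (P beats it: A:7>5 B:9>8 D:10>1)
P1 drop D (A beats it: P:9>3 S:9>6 T:9>1)
P1→{A,B} P2→{P,S,T}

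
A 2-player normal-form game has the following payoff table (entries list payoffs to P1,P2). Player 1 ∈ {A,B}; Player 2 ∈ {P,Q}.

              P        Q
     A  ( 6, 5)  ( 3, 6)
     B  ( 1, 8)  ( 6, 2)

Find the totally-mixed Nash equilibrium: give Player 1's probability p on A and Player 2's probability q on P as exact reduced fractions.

(p,q) = (6/7, 3/8)

P1 indiff ⇒ q·6+(1-q)·3 = q·1+(1-q)·6 ⇒ q(5) = (1-q)(3) ⇒ q = 3/8
P2 indiff ⇒ p·5+(1-p)·8 = p·6+(1-p)·2 ⇒ p(-1) = (1-p)(-6) ⇒ p = 6/7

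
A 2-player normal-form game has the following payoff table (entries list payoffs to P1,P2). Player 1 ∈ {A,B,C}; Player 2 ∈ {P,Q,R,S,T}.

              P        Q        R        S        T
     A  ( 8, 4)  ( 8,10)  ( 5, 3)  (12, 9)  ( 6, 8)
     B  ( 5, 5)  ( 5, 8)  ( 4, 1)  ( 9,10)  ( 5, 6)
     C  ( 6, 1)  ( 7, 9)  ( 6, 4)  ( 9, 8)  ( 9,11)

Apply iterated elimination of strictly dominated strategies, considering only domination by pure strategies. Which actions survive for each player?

Survivors P1:{A,C} P2:{Q,T}

P1 drop B (A beats it: P:8>5 Q:8>5 R:5>4 S:12>9 T:6>5)
P2 drop P (Q beats it: A:10>4 C:9>1)
P2 drop R (Q beats it: A:10>3 C:9>4)
P2 drop S (Q beats it: A:10>9 C:9>8)
P1→{A,C} P2→{Q,T}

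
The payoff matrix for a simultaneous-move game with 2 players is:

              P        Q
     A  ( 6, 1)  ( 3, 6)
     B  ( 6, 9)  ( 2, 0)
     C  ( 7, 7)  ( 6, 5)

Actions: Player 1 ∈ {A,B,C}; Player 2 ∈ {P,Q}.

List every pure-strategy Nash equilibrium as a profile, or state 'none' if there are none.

(A,P): not NE [P1→C gives 7>6; P2→Q gives 6>1]
(A,Q): not NE [P1→C gives 6>3]
(B,P): not NE [P1→C gives 7>6]
(B,Q): not NE [P1→C gives 6>2; P2→P gives 9>0]
(C,P): NE
(C,Q): not NE [P2→P gives 7>5]

NE set: (C,P)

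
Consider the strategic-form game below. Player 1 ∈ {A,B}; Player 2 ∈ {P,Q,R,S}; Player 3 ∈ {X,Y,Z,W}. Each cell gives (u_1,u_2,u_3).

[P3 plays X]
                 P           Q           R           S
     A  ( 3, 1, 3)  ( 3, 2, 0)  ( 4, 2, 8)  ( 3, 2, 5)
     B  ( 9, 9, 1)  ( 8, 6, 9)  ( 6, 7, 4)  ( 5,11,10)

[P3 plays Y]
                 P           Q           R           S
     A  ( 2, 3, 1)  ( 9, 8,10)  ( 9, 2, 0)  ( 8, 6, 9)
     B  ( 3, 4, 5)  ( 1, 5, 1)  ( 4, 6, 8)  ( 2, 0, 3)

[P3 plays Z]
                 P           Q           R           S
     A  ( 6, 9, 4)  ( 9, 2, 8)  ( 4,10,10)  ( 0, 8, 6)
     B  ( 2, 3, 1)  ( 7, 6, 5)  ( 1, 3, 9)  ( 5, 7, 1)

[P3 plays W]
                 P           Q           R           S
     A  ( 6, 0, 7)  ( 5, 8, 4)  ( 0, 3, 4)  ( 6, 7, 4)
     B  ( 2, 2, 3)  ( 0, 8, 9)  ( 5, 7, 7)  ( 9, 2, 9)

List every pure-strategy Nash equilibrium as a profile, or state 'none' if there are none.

(A,P,X): not NE [P1→B gives 9>3; P2→S gives 2>1; P3→W gives 7>3]
(A,P,Y): not NE [P1→B gives 3>2; P2→Q gives 8>3; P3→W gives 7>1]
(A,P,Z): not NE [P2→R gives 10>9; P3→W gives 7>4]
(A,P,W): not NE [P2→Q gives 8>0]
(A,Q,X): not NE [P1→B gives 8>3; P3→Y gives 10>0]
(A,Q,Y): NE
(A,Q,Z): not NE [P2→R gives 10>2; P3→Y gives 10>8]
(A,Q,W): not NE [P3→Y gives 10>4]
(A,R,X): not NE [P1→B gives 6>4; P3→Z gives 10>8]
(A,R,Y): not NE [P2→Q gives 8>2; P3→Z gives 10>0]
(A,R,Z): NE
(A,R,W): not NE [P1→B gives 5>0; P2→Q gives 8>3; P3→Z gives 10>4]
(A,S,X): not NE [P1→B gives 5>3; P3→Y gives 9>5]
(A,S,Y): not NE [P2→Q gives 8>6]
(A,S,Z): not NE [P1→B gives 5>0; P2→R gives 10>8; P3→Y gives 9>6]
(A,S,W): not NE [P1→B gives 9>6; P2→Q gives 8>7; P3→Y gives 9>4]
(B,P,X): not NE [P2→S gives 11>9; P3→Y gives 5>1]
(B,P,Y): not NE [P2→R gives 6>4]
(B,P,Z): not NE [P1→A gives 6>2; P2→S gives 7>3; P3→Y gives 5>1]
(B,P,W): not NE [P1→A gives 6>2; P2→Q gives 8>2; P3→Y gives 5>3]
(B,Q,X): not NE [P2→S gives 11>6]
(B,Q,Y): not NE [P1→A gives 9>1; P2→R gives 6>5; P3→W gives 9>1]
(B,Q,Z): not NE [P1→A gives 9>7; P2→S gives 7>6; P3→W gives 9>5]
(B,Q,W): not NE [P1→A gives 5>0]
(B,R,X): not NE [P2→S gives 11>7; P3→Z gives 9>4]
(B,R,Y): not NE [P1→A gives 9>4; P3→Z gives 9>8]
(B,R,Z): not NE [P1→A gives 4>1; P2→S gives 7>3]
(B,R,W): not NE [P2→Q gives 8>7; P3→Z gives 9>7]
(B,S,X): NE
(B,S,Y): not NE [P1→A gives 8>2; P2→R gives 6>0; P3→X gives 10>3]
(B,S,Z): not NE [P3→X gives 10>1]
(B,S,W): not NE [P2→Q gives 8>2; P3→X gives 10>9]

PSNE = {(A,Q,Y), (A,R,Z), (B,S,X)}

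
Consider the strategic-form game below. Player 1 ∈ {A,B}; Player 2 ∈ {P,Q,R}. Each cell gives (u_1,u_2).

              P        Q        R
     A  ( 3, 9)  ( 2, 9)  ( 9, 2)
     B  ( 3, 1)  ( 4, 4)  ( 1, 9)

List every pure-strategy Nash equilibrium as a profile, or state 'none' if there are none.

(A,P): NE
(A,Q): not NE [P1→B gives 4>2]
(A,R): not NE [P2→Q gives 9>2]
(B,P): not NE [P2→R gives 9>1]
(B,Q): not NE [P2→R gives 9>4]
(B,R): not NE [P1→A gives 9>1]

NE set: (A,P)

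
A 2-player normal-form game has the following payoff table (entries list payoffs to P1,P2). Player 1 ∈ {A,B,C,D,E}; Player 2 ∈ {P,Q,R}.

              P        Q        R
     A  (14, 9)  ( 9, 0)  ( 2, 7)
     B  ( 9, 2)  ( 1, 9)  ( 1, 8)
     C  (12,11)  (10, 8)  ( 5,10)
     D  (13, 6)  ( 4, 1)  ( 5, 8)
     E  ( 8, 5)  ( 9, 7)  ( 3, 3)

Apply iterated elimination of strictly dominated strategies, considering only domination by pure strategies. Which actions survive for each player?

IESDS → P1:{A,C,D} P2:{P,R}

P1 drop B (A beats it: P:14>9 Q:9>1 R:2>1)
P1 drop E (C beats it: P:12>8 Q:10>9 R:5>3)
P2 drop Q (P beats it: A:9>0 C:11>8 D:6>1)
P1→{A,C,D} P2→{P,R}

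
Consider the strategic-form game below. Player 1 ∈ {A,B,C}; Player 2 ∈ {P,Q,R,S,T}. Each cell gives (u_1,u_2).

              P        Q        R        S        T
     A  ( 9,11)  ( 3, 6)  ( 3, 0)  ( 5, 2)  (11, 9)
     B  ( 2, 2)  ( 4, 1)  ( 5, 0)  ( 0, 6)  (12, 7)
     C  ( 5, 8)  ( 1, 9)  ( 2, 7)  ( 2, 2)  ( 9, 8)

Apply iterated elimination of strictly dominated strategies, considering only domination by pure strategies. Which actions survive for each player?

P1 drop C (A beats it: P:9>5 Q:3>1 R:3>2 S:5>2 T:11>9)
P2 drop Q (P beats it: A:11>6 B:2>1)
P2 drop R (P beats it: A:11>0 B:2>0)
P2 drop S (T beats it: A:9>2 B:7>6)
P1→{A,B} P2→{P,T}

IESDS → P1:{A,B} P2:{P,T}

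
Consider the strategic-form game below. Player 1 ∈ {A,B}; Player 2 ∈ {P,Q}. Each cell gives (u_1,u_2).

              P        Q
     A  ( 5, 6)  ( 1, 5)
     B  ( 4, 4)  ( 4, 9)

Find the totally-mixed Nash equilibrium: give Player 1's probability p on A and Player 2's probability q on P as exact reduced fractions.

P1 indiff ⇒ q·5+(1-q)·1 = q·4+(1-q)·4 ⇒ q(1) = (1-q)(3) ⇒ q = 3/4
P2 indiff ⇒ p·6+(1-p)·4 = p·5+(1-p)·9 ⇒ p(1) = (1-p)(5) ⇒ p = 5/6

P1 mixes 5/6 on A; P2 mixes 3/4 on P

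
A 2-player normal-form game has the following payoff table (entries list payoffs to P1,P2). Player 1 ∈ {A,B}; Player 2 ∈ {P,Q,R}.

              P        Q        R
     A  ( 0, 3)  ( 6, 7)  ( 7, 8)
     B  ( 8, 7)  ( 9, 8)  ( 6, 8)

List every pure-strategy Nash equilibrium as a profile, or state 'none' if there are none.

(A,P): not NE [P1→B gives 8>0; P2→R gives 8>3]
(A,Q): not NE [P1→B gives 9>6; P2→R gives 8>7]
(A,R): NE
(B,P): not NE [P2→R gives 8>7]
(B,Q): NE
(B,R): not NE [P1→A gives 7>6]

PSNE = {(A,R), (B,Q)}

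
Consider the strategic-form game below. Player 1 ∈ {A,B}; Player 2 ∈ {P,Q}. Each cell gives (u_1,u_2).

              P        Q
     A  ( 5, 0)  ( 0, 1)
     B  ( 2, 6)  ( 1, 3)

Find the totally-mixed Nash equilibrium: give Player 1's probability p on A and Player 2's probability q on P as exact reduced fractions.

P1 mixes 3/4 on A; P2 mixes 1/4 on P

P1 indiff ⇒ q·5+(1-q)·0 = q·2+(1-q)·1 ⇒ q(3) = (1-q)(1) ⇒ q = 1/4
P2 indiff ⇒ p·0+(1-p)·6 = p·1+(1-p)·3 ⇒ p(-1) = (1-p)(-3) ⇒ p = 3/4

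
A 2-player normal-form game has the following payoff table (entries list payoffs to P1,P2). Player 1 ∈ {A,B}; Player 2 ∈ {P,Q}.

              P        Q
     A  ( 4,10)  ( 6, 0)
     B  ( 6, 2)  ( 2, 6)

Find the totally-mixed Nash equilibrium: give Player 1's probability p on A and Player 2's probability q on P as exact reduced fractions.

P1 indiff ⇒ q·4+(1-q)·6 = q·6+(1-q)·2 ⇒ q(-2) = (1-q)(-4) ⇒ q = 2/3
P2 indiff ⇒ p·10+(1-p)·2 = p·0+(1-p)·6 ⇒ p(10) = (1-p)(4) ⇒ p = 2/7

(p,q) = (2/7, 2/3)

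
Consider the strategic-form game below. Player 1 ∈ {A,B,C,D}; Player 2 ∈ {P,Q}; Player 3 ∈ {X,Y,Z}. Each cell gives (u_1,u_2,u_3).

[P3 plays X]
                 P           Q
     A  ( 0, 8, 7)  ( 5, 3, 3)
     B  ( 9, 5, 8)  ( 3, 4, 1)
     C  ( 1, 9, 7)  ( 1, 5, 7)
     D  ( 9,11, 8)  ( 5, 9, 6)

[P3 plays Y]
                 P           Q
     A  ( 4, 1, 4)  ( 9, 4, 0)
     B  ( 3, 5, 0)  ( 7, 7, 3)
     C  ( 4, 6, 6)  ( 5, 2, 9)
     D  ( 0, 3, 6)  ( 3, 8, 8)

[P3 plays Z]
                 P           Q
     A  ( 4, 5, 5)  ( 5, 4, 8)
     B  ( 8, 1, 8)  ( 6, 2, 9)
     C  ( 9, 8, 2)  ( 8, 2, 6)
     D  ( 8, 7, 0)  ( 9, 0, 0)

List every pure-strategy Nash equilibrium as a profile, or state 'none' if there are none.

(A,P,X): not NE [P1→D gives 9>0]
(A,P,Y): not NE [P2→Q gives 4>1; P3→X gives 7>4]
(A,P,Z): not NE [P1→C gives 9>4; P3→X gives 7>5]
(A,Q,X): not NE [P2→P gives 8>3; P3→Z gives 8>3]
(A,Q,Y): not NE [P3→Z gives 8>0]
(A,Q,Z): not NE [P1→D gives 9>5; P2→P gives 5>4]
(B,P,X): NE
(B,P,Y): not NE [P1→C gives 4>3; P2→Q gives 7>5; P3→Z gives 8>0]
(B,P,Z): not NE [P1→C gives 9>8; P2→Q gives 2>1]
(B,Q,X): not NE [P1→D gives 5>3; P2→P gives 5>4; P3→Z gives 9>1]
(B,Q,Y): not NE [P1→A gives 9>7; P3→Z gives 9>3]
(B,Q,Z): not NE [P1→D gives 9>6]
(C,P,X): not NE [P1→D gives 9>1]
(C,P,Y): not NE [P3→X gives 7>6]
(C,P,Z): not NE [P3→X gives 7>2]
(C,Q,X): not NE [P1→D gives 5>1; P2→P gives 9>5; P3→Y gives 9>7]
(C,Q,Y): not NE [P1→A gives 9>5; P2→P gives 6>2]
(C,Q,Z): not NE [P1→D gives 9>8; P2→P gives 8>2; P3→Y gives 9>6]
(D,P,X): NE
(D,P,Y): not NE [P1→C gives 4>0; P2→Q gives 8>3; P3→X gives 8>6]
(D,P,Z): not NE [P1→C gives 9>8; P3→X gives 8>0]
(D,Q,X): not NE [P2→P gives 11>9; P3→Y gives 8>6]
(D,Q,Y): not NE [P1→A gives 9>3]
(D,Q,Z): not NE [P2→P gives 7>0; P3→Y gives 8>0]

Nash profiles: (B,P,X), (D,P,X)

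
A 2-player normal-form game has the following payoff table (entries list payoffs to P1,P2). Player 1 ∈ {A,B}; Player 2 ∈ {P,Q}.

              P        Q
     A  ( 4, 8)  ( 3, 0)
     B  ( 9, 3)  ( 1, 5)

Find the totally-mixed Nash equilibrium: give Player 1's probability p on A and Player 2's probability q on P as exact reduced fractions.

P1 indiff ⇒ q·4+(1-q)·3 = q·9+(1-q)·1 ⇒ q(-5) = (1-q)(-2) ⇒ q = 2/7
P2 indiff ⇒ p·8+(1-p)·3 = p·0+(1-p)·5 ⇒ p(8) = (1-p)(2) ⇒ p = 1/5

P1 mixes 1/5 on A; P2 mixes 2/7 on P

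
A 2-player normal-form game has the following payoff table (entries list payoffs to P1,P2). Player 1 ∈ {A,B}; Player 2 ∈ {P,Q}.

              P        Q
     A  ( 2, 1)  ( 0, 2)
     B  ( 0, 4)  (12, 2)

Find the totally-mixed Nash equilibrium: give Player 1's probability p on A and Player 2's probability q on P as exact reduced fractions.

P1 indiff ⇒ q·2+(1-q)·0 = q·0+(1-q)·12 ⇒ q(2) = (1-q)(12) ⇒ q = 6/7
P2 indiff ⇒ p·1+(1-p)·4 = p·2+(1-p)·2 ⇒ p(-1) = (1-p)(-2) ⇒ p = 2/3

(p,q) = (2/3, 6/7)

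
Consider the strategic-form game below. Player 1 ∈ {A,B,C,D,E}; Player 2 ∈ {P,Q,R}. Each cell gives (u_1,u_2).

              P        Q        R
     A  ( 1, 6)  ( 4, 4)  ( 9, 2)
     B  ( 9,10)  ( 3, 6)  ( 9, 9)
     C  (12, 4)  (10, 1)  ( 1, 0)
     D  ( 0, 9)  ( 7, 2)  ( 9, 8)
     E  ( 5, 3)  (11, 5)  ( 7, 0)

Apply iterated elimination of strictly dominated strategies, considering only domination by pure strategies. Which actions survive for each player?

P2 drop R (P beats it: A:6>2 B:10>9 C:4>0 D:9>8 E:3>0)
P1 drop A (C beats it: P:12>1 Q:10>4)
P1 drop B (C beats it: P:12>9 Q:10>3)
P1 drop D (C beats it: P:12>0 Q:10>7)
P1→{C,E} P2→{P,Q}

IESDS → P1:{C,E} P2:{P,Q}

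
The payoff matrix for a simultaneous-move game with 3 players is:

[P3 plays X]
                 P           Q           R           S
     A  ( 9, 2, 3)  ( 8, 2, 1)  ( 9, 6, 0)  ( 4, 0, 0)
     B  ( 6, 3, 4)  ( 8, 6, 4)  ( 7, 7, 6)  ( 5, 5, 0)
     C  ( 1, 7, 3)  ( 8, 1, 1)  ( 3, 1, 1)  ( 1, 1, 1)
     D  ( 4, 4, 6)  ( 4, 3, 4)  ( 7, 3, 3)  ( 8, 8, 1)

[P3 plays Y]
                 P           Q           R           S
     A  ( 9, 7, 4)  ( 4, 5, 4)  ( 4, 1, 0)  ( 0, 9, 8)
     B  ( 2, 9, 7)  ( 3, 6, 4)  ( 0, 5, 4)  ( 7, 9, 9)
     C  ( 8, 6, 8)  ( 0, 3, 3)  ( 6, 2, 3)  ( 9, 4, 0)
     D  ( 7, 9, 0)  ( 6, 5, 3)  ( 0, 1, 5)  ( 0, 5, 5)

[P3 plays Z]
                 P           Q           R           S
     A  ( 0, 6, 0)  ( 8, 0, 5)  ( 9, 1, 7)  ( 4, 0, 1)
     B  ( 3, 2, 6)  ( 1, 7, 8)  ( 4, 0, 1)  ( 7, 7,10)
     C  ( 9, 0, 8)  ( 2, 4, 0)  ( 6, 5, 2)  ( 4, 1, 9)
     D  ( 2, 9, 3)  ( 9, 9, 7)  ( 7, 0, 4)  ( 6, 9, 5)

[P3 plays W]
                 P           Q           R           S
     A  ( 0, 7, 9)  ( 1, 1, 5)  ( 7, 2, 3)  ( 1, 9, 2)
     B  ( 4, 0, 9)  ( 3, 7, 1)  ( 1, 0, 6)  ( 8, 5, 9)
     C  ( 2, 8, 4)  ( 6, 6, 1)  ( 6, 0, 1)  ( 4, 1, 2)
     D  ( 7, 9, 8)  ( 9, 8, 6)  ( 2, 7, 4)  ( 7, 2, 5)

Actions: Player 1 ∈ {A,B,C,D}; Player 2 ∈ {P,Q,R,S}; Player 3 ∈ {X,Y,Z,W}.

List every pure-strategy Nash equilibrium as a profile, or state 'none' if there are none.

(A,P,X): not NE [P2→R gives 6>2; P3→W gives 9>3]
(A,P,Y): not NE [P2→S gives 9>7; P3→W gives 9>4]
(A,P,Z): not NE [P1→C gives 9>0; P3→W gives 9>0]
(A,P,W): not NE [P1→D gives 7>0; P2→S gives 9>7]
(A,Q,X): not NE [P2→R gives 6>2; P3→W gives 5>1]
(A,Q,Y): not NE [P1→D gives 6>4; P2→S gives 9>5; P3→W gives 5>4]
(A,Q,Z): not NE [P1→D gives 9>8; P2→P gives 6>0]
(A,Q,W): not NE [P1→D gives 9>1; P2→S gives 9>1]
(A,R,X): not NE [P3→Z gives 7>0]
(A,R,Y): not NE [P1→C gives 6>4; P2→S gives 9>1; P3→Z gives 7>0]
(A,R,Z): not NE [P2→P gives 6>1]
(A,R,W): not NE [P2→S gives 9>2; P3→Z gives 7>3]
(A,S,X): not NE [P1→D gives 8>4; P2→R gives 6>0; P3→Y gives 8>0]
(A,S,Y): not NE [P1→C gives 9>0]
(A,S,Z): not NE [P1→B gives 7>4; P2→P gives 6>0; P3→Y gives 8>1]
(A,S,W): not NE [P1→B gives 8>1; P3→Y gives 8>2]
(B,P,X): not NE [P1→A gives 9>6; P2→R gives 7>3; P3→W gives 9>4]
(B,P,Y): not NE [P1→A gives 9>2; P3→W gives 9>7]
(B,P,Z): not NE [P1→C gives 9>3; P2→S gives 7>2; P3→W gives 9>6]
(B,P,W): not NE [P1→D gives 7>4; P2→Q gives 7>0]
(B,Q,X): not NE [P2→R gives 7>6; P3→Z gives 8>4]
(B,Q,Y): not NE [P1→D gives 6>3; P2→S gives 9>6; P3→Z gives 8>4]
(B,Q,Z): not NE [P1→D gives 9>1]
(B,Q,W): not NE [P1→D gives 9>3; P3→Z gives 8>1]
(B,R,X): not NE [P1→A gives 9>7]
(B,R,Y): not NE [P1→C gives 6>0; P2→S gives 9>5; P3→W gives 6>4]
(B,R,Z): not NE [P1→A gives 9>4; P2→S gives 7>0; P3→W gives 6>1]
(B,R,W): not NE [P1→A gives 7>1; P2→Q gives 7>0]
(B,S,X): not NE [P1→D gives 8>5; P2→R gives 7>5; P3→Z gives 10>0]
(B,S,Y): not NE [P1→C gives 9>7; P3→Z gives 10>9]
(B,S,Z): NE
(B,S,W): not NE [P2→Q gives 7>5; P3→Z gives 10>9]
(C,P,X): not NE [P1→A gives 9>1; P3→Z gives 8>3]
(C,P,Y): not NE [P1→A gives 9>8]
(C,P,Z): not NE [P2→R gives 5>0]
(C,P,W): not NE [P1→D gives 7>2; P3→Z gives 8>4]
(C,Q,X): not NE [P2→P gives 7>1; P3→Y gives 3>1]
(C,Q,Y): not NE [P1→D gives 6>0; P2→P gives 6>3]
(C,Q,Z): not NE [P1→D gives 9>2; P2→R gives 5>4; P3→Y gives 3>0]
(C,Q,W): not NE [P1→D gives 9>6; P2→P gives 8>6; P3→Y gives 3>1]
(C,R,X): not NE [P1→A gives 9>3; P2→P gives 7>1; P3→Y gives 3>1]
(C,R,Y): not NE [P2→P gives 6>2]
(C,R,Z): not NE [P1→A gives 9>6; P3→Y gives 3>2]
(C,R,W): not NE [P1→A gives 7>6; P2→P gives 8>0; P3→Y gives 3>1]
(C,S,X): not NE [P1→D gives 8>1; P2→P gives 7>1; P3→Z gives 9>1]
(C,S,Y): not NE [P2→P gives 6>4; P3→Z gives 9>0]
(C,S,Z): not NE [P1→B gives 7>4; P2→R gives 5>1]
(C,S,W): not NE [P1→B gives 8>4; P2→P gives 8>1; P3→Z gives 9>2]
(D,P,X): not NE [P1→A gives 9>4; P2→S gives 8>4; P3→W gives 8>6]
(D,P,Y): not NE [P1→A gives 9>7; P3→W gives 8>0]
(D,P,Z): not NE [P1→C gives 9>2; P3→W gives 8>3]
(D,P,W): NE
(D,Q,X): not NE [P1→C gives 8>4; P2→S gives 8>3; P3→Z gives 7>4]
(D,Q,Y): not NE [P2→P gives 9>5; P3→Z gives 7>3]
(D,Q,Z): NE
(D,Q,W): not NE [P2→P gives 9>8; P3→Z gives 7>6]
(D,R,X): not NE [P1→A gives 9>7; P2→S gives 8>3; P3→Y gives 5>3]
(D,R,Y): not NE [P1→C gives 6>0; P2→P gives 9>1]
(D,R,Z): not NE [P1→A gives 9>7; P2→S gives 9>0; P3→Y gives 5>4]
(D,R,W): not NE [P1→A gives 7>2; P2→P gives 9>7; P3→Y gives 5>4]
(D,S,X): not NE [P3→W gives 5>1]
(D,S,Y): not NE [P1→C gives 9>0; P2→P gives 9>5]
(D,S,Z): not NE [P1→B gives 7>6]
(D,S,W): not NE [P1→B gives 8>7; P2→P gives 9>2]

Nash profiles: (B,S,Z), (D,P,W), (D,Q,Z)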